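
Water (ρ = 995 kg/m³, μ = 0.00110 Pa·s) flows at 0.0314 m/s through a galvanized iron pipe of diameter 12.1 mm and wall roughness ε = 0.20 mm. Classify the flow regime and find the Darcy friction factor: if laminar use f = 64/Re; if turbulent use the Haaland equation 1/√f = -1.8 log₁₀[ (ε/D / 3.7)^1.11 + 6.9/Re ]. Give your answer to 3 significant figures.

f ≈ 0.186

Re = ρVD/μ = 995·0.0314·0.0121/0.0011 = 343.7.
Re < 2300 → laminar, so f = 64/Re = 0.1862 (roughness is irrelevant in laminar flow).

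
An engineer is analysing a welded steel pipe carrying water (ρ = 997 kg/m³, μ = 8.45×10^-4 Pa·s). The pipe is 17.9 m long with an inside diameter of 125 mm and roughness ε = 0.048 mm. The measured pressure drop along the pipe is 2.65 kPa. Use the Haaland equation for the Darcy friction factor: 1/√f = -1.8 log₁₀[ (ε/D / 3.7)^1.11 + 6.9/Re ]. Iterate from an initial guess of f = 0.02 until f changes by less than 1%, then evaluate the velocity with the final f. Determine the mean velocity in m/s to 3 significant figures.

Rearranging Darcy-Weisbach: V = √(2·ΔP·D/(f·L·ρ)). With ε/D = 4.8e-05/0.125 = 0.000384, iterate starting from f = 0.02:
  f = 0.02 → V = √(2·2650·0.125/(0.02·17.9·997)) = 1.362 m/s; Re = ρVD/μ = 2.009e+05; f → 0.01799
  f = 0.01799 → V = 1.436 m/s; Re = 2.118e+05; f → 0.0179
Converged (Δf/f < 1%). With the final f = 0.0179: V = √(2·2650·0.125/(0.0179·17.9·997)) = 1.44 m/s.

V ≈ 1.44 m/s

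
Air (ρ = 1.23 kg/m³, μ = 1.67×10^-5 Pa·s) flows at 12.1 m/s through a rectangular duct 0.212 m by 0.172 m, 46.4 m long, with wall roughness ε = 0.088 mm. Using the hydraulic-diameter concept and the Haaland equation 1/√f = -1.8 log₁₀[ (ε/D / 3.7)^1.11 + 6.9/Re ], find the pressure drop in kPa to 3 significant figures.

Hydraulic diameter D_h = 4A/P = 4·(0.212·0.172)/(2·(0.212+0.172)) = 0.1459/0.768 = 0.1899 m.
Re = ρVD_h/μ = 1.23·12.1·0.1899/1.67e-05 = 1.693e+05.
ε/D_h = 8.8e-05/0.1899 = 0.000463; Haaland gives 1/√f = -1.8 log₁₀[4.66e-05+4.08e-05] = 7.305, so f = 0.01874.
ΔP = f(L/D_h)(ρV²/2) = 0.01874·46.4/0.1899·90.04 = 412.2 Pa.
ΔP = 0.412 kPa.

ΔP ≈ 0.412 kPa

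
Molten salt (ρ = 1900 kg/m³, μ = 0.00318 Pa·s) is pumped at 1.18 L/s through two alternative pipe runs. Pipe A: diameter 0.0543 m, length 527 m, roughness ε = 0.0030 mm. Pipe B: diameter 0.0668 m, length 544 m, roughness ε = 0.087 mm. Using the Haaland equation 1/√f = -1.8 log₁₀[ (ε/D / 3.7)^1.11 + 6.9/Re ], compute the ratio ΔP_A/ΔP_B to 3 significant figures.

Pipe A: V = Q/A = 0.00118/0.002316 = 0.5096 m/s; Re = 1.653e+04; ε/D = 5.52e-05; Haaland → f = 0.0271; ΔP_A = f(L/D)(ρV²/2) = 6.487e+04 Pa.
Pipe B: V = Q/A = 0.00118/0.003505 = 0.3367 m/s; Re = 1.344e+04; ε/D = 0.0013; Haaland → f = 0.03052; ΔP_B = f(L/D)(ρV²/2) = 2.676e+04 Pa.
ΔP_A/ΔP_B = 6.487e+04/2.676e+04 = 2.42.

ΔP_A/ΔP_B ≈ 2.42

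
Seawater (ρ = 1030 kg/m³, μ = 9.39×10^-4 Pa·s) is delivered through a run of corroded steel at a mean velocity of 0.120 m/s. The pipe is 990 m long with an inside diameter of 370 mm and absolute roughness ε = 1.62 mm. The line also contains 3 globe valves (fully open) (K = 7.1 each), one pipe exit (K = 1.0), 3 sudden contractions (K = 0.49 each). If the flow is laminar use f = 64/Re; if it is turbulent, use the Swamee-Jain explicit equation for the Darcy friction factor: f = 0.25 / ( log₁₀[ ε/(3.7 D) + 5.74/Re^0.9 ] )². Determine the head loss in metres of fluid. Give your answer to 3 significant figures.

h_f ≈ 0.0794 m

Reynolds number Re = ρVD/μ = 1030 · 0.12 · 0.37 / 0.000939 = 4.87e+04.
Re > 4000 → turbulent. Relative roughness ε/D = 0.00162/0.37 = 0.00438. Swamee-Jain: f = 0.25/(log₁₀[0.00438/3.7 + 5.74/4.87e+04^0.9])² = 0.25/(log₁₀[0.00118 + 0.000347])² = 0.25/(-2.815)² = 0.03154.
Total minor-loss coefficient ΣK = 3·7.1 + 1·1 + 3·0.49 = 23.8.
ΔP = [f·L/D + ΣK]·(ρV²/2) = [0.03154·990/0.37 + 23.8]·(1030·0.12²/2) = [84.4 + 23.8]·7.416 = 802.2 Pa.
Head loss h_f = ΔP/(ρg) = 802.2/(1030·9.81) = 0.0794 m.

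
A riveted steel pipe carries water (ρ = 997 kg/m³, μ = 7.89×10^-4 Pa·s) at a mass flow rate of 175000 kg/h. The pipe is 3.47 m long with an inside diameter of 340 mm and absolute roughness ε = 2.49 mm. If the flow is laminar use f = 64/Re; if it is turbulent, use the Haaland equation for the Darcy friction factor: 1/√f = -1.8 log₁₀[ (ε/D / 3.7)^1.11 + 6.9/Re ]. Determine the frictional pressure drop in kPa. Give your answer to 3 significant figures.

ṁ = 175000 kg/h = 175000/3600 = 48.61 kg/s.
A = πD²/4 = π(0.34)²/4 = 0.09079 m²; mean velocity V = ṁ/(ρA) = 48.61/(997 · 0.09079) = 0.537 m/s.
Reynolds number Re = ρVD/μ = 997 · 0.537 · 0.34 / 0.000789 = 2.307e+05.
Re > 4000 → turbulent. Relative roughness ε/D = 0.00249/0.34 = 0.00732. Haaland: 1/√f = -1.8 log₁₀[(0.00732/3.7)^1.11 + 6.9/2.307e+05] = -1.8 log₁₀[0.000998 + 2.99e-05] = 5.378, so f = 0.03457.
Darcy-Weisbach: ΔP = f(L/D)(ρV²/2) = 0.03457·(3.47/0.34)·(997·0.537²/2) = 0.03457·10.21·143.8 = 50.72 Pa.
ΔP = 50.72 Pa = 0.0507 kPa.

ΔP ≈ 0.0507 kPa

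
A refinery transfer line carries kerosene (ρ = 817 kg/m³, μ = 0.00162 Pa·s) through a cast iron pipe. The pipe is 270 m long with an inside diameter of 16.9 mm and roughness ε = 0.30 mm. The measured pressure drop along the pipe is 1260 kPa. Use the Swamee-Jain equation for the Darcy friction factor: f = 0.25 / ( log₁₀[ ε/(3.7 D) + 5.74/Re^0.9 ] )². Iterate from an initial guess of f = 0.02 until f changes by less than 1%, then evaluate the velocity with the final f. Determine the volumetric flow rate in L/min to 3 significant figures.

Q ≈ 26.5 L/min

Rearranging Darcy-Weisbach: V = √(2·ΔP·D/(f·L·ρ)). With ε/D = 0.0003/0.0169 = 0.0178, iterate starting from f = 0.02:
  f = 0.02 → V = √(2·1.26e+06·0.0169/(0.02·270·817)) = 3.107 m/s; Re = ρVD/μ = 2.648e+04; f → 0.04861
  f = 0.04861 → V = 1.993 m/s; Re = 1.699e+04; f → 0.04962
  f = 0.04962 → V = 1.973 m/s; Re = 1.681e+04; f → 0.04965
Converged (Δf/f < 1%). With the final f = 0.04965: V = √(2·1.26e+06·0.0169/(0.04965·270·817)) = 1.972 m/s.
Q = V·A = 1.972·(π/4·0.0169²) = 0.0004424 m³/s = 26.5 L/min.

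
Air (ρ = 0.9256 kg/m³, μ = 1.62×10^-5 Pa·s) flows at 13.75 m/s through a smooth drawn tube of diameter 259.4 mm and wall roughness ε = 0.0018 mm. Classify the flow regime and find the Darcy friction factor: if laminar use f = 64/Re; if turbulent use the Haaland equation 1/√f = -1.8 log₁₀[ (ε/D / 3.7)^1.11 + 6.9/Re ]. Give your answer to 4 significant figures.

Re = ρVD/μ = 0.9256·13.75·0.2594/1.62e-05 = 2.038e+05.
Re > 4000 → turbulent. ε/D = 1.8e-06/0.2594 = 6.94e-06; Haaland: 1/√f = -1.8 log₁₀[4.4e-07 + 3.39e-05] = 8.037, so f = 0.01548.

f ≈ 0.01548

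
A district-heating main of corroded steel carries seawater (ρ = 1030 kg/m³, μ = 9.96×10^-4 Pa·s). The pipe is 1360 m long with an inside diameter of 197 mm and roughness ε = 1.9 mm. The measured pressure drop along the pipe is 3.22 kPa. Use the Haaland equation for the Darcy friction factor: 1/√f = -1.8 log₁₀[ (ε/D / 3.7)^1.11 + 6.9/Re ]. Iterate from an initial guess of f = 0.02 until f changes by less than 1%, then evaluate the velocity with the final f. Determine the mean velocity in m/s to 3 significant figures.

V ≈ 0.152 m/s

Rearranging Darcy-Weisbach: V = √(2·ΔP·D/(f·L·ρ)). With ε/D = 0.0019/0.197 = 0.00964, iterate starting from f = 0.02:
  f = 0.02 → V = √(2·3220·0.197/(0.02·1360·1030)) = 0.2128 m/s; Re = ρVD/μ = 4.335e+04; f → 0.03881
  f = 0.03881 → V = 0.1528 m/s; Re = 3.112e+04; f → 0.0393
  f = 0.0393 → V = 0.1518 m/s; Re = 3.093e+04; f → 0.03931
Converged (Δf/f < 1%). With the final f = 0.03931: V = √(2·3220·0.197/(0.03931·1360·1030)) = 0.1518 m/s.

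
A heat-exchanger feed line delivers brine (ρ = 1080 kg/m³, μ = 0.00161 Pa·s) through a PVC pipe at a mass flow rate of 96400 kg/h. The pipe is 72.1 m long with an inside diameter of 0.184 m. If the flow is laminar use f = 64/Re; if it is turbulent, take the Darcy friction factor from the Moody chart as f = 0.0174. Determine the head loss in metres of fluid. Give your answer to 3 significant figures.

ṁ = 96400 kg/h = 96400/3600 = 26.78 kg/s.
A = πD²/4 = π(0.184)²/4 = 0.02659 m²; mean velocity V = ṁ/(ρA) = 26.78/(1080 · 0.02659) = 0.9324 m/s.
Reynolds number Re = ρVD/μ = 1080 · 0.9324 · 0.184 / 0.00161 = 1.151e+05.
Re > 4000 → turbulent; use the Moody-chart value f = 0.0174.
Darcy-Weisbach: ΔP = f(L/D)(ρV²/2) = 0.0174·(72.1/0.184)·(1080·0.9324²/2) = 0.0174·391.8·469.5 = 3201 Pa.
Head loss h_f = ΔP/(ρg) = 3201/(1080·9.81) = 0.302 m.

h_f ≈ 0.302 m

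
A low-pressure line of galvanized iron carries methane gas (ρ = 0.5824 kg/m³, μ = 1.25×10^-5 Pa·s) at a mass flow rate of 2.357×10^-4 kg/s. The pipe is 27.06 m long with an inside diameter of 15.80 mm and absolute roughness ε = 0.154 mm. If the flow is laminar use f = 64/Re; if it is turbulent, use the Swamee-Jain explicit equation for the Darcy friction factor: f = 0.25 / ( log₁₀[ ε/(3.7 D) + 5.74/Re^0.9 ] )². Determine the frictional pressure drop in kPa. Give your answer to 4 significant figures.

A = πD²/4 = π(0.0158)²/4 = 0.0001961 m²; mean velocity V = ṁ/(ρA) = 0.0002357/(0.5824 · 0.0001961) = 2.064 m/s.
Reynolds number Re = ρVD/μ = 0.5824 · 2.064 · 0.0158 / 1.25e-05 = 1520.
Re < 2300 → laminar flow, so f = 64/Re = 64/1520 = 0.04212 (the turbulent correlation is not needed).
Darcy-Weisbach: ΔP = f(L/D)(ρV²/2) = 0.04212·(27.06/0.0158)·(0.5824·2.064²/2) = 0.04212·1713·1.241 = 89.5 Pa.
ΔP = 89.5 Pa = 0.08950 kPa.

ΔP ≈ 0.08950 kPa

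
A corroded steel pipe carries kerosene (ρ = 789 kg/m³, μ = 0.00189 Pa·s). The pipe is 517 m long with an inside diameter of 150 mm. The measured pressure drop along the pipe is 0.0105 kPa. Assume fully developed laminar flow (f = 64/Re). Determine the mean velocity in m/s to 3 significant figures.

V ≈ 0.00756 m/s

For laminar flow, f = 64/Re with Re = ρVD/μ, so Darcy-Weisbach reduces to ΔP = 32μLV/D². Solving for V: V = ΔP·D²/(32μL) = 10.5·(0.15)²/(32·0.00189·517) = 0.007556 m/s.
Check: Re = ρVD/μ = 789·0.007556·0.15/0.00189 = 473.1 < 2300, so the laminar assumption holds.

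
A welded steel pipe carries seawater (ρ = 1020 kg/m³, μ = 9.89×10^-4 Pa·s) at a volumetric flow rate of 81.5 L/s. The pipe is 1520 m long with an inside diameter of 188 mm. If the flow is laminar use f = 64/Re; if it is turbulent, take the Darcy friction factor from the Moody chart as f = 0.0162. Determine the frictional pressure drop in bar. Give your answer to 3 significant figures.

ΔP ≈ 5.76 bar

Q = 81.5 L/s = 81.5/1000 = 0.0815 m³/s.
Cross-sectional area A = πD²/4 = π(0.188)²/4 = 0.02776 m²; mean velocity V = Q/A = 0.0815/0.02776 = 2.936 m/s.
Reynolds number Re = ρVD/μ = 1020 · 2.936 · 0.188 / 0.000989 = 5.693e+05.
Re > 4000 → turbulent; use the Moody-chart value f = 0.0162.
Darcy-Weisbach: ΔP = f(L/D)(ρV²/2) = 0.0162·(1520/0.188)·(1020·2.936²/2) = 0.0162·8085·4396 = 5.758e+05 Pa.
ΔP = 5.758e+05 Pa = 5.76 bar.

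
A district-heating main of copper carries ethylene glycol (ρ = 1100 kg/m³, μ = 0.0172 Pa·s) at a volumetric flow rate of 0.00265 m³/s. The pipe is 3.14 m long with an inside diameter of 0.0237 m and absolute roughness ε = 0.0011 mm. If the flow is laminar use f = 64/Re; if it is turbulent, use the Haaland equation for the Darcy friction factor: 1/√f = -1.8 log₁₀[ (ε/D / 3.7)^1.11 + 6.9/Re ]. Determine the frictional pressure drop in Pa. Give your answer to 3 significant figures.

Cross-sectional area A = πD²/4 = π(0.0237)²/4 = 0.0004412 m²; mean velocity V = Q/A = 0.00265/0.0004412 = 6.007 m/s.
Reynolds number Re = ρVD/μ = 1100 · 6.007 · 0.0237 / 0.0172 = 9105.
Re > 4000 → turbulent. Relative roughness ε/D = 1.1e-06/0.0237 = 4.64e-05. Haaland: 1/√f = -1.8 log₁₀[(4.64e-05/3.7)^1.11 + 6.9/9105] = -1.8 log₁₀[3.62e-06 + 0.000758] = 5.613, so f = 0.03174.
Darcy-Weisbach: ΔP = f(L/D)(ρV²/2) = 0.03174·(3.14/0.0237)·(1100·6.007²/2) = 0.03174·132.5·1.985e+04 = 8.346e+04 Pa.

ΔP ≈ 83500 Pa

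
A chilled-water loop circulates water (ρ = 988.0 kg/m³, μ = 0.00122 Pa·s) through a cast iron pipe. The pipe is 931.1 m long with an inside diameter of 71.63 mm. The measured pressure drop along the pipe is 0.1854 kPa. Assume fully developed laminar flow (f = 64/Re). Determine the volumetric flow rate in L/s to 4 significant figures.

For laminar flow, f = 64/Re with Re = ρVD/μ, so Darcy-Weisbach reduces to ΔP = 32μLV/D². Solving for V: V = ΔP·D²/(32μL) = 185.4·(0.07163)²/(32·0.00122·931.1) = 0.02617 m/s.
Check: Re = ρVD/μ = 988·0.02617·0.07163/0.00122 = 1518 < 2300, so the laminar assumption holds.
Q = V·A = 0.02617·(π/4·0.07163²) = 0.0001055 m³/s = 0.1055 L/s.

Q ≈ 0.1055 L/s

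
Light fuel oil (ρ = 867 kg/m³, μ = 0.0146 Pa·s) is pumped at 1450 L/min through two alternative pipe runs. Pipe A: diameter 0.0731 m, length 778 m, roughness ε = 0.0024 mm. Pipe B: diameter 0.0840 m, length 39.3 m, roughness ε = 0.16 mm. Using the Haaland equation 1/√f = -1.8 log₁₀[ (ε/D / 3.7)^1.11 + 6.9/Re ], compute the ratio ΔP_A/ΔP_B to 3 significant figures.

Pipe A: V = Q/A = 0.02417/0.004197 = 5.758 m/s; Re = 2.5e+04; ε/D = 3.28e-05; Haaland → f = 0.02442; ΔP_A = f(L/D)(ρV²/2) = 3.736e+06 Pa.
Pipe B: V = Q/A = 0.02417/0.005542 = 4.361 m/s; Re = 2.175e+04; ε/D = 0.0019; Haaland → f = 0.02892; ΔP_B = f(L/D)(ρV²/2) = 1.115e+05 Pa.
ΔP_A/ΔP_B = 3.736e+06/1.115e+05 = 33.5.

ΔP_A/ΔP_B ≈ 33.5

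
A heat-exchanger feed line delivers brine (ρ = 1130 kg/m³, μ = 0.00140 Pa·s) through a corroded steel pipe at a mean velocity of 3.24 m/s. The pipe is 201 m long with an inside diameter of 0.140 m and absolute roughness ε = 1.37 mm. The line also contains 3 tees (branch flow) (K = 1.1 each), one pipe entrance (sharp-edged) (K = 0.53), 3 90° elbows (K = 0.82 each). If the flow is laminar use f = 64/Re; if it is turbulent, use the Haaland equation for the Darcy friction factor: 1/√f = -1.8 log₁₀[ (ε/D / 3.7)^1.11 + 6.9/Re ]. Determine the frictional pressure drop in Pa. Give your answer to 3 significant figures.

Reynolds number Re = ρVD/μ = 1130 · 3.24 · 0.14 / 0.0014 = 3.661e+05.
Re > 4000 → turbulent. Relative roughness ε/D = 0.00137/0.14 = 0.00979. Haaland: 1/√f = -1.8 log₁₀[(0.00979/3.7)^1.11 + 6.9/3.661e+05] = -1.8 log₁₀[0.00138 + 1.88e-05] = 5.139, so f = 0.03786.
Total minor-loss coefficient ΣK = 3·1.1 + 1·0.53 + 3·0.82 = 6.29.
ΔP = [f·L/D + ΣK]·(ρV²/2) = [0.03786·201/0.14 + 6.29]·(1130·3.24²/2) = [54.35 + 6.29]·5931 = 3.597e+05 Pa.

ΔP ≈ 360000 Pa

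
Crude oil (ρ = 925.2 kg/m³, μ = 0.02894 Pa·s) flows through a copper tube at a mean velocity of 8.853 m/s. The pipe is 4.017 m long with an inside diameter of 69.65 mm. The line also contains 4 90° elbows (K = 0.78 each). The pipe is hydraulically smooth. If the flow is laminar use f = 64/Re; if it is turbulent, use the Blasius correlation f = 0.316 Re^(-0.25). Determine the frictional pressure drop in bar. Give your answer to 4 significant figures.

ΔP ≈ 1.689 bar

Reynolds number Re = ρVD/μ = 925.2 · 8.853 · 0.06965 / 0.0289 = 1.971e+04.
Re > 4000 → turbulent. Smooth-pipe (Blasius): f = 0.316 Re^(-0.25) = 0.316/(1.971e+04)^0.25 = 0.02667.
Total minor-loss coefficient ΣK = 4·0.78 = 3.12.
ΔP = [f·L/D + ΣK]·(ρV²/2) = [0.02667·4.017/0.06965 + 3.12]·(925.2·8.853²/2) = [1.538 + 3.12]·3.626e+04 = 1.689e+05 Pa.
ΔP = 1.689e+05 Pa = 1.689 bar.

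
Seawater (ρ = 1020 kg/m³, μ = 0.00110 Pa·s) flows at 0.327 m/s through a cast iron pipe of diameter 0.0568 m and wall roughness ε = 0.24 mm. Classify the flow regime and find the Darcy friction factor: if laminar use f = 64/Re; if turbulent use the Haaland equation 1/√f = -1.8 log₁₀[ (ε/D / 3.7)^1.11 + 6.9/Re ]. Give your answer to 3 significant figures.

Re = ρVD/μ = 1020·0.327·0.0568/0.0011 = 1.722e+04.
Re > 4000 → turbulent. ε/D = 0.00024/0.0568 = 0.00423; Haaland: 1/√f = -1.8 log₁₀[0.000542 + 0.000401] = 5.446, so f = 0.03371.

f ≈ 0.0337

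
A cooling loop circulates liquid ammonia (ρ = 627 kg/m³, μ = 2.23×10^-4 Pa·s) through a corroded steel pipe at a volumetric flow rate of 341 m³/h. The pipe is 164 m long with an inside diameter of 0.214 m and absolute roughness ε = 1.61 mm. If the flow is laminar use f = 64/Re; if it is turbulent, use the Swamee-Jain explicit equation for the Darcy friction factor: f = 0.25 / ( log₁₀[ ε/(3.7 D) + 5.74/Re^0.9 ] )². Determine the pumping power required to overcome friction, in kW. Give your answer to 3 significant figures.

Q = 341 m³/h = 341/3600 = 0.09472 m³/s.
Cross-sectional area A = πD²/4 = π(0.214)²/4 = 0.03597 m²; mean velocity V = Q/A = 0.09472/0.03597 = 2.634 m/s.
Reynolds number Re = ρVD/μ = 627 · 2.634 · 0.214 / 0.000223 = 1.585e+06.
Re > 4000 → turbulent. Relative roughness ε/D = 0.00161/0.214 = 0.00752. Swamee-Jain: f = 0.25/(log₁₀[0.00752/3.7 + 5.74/1.585e+06^0.9])² = 0.25/(log₁₀[0.00203 + 1.51e-05])² = 0.25/(-2.689)² = 0.03459.
Darcy-Weisbach: ΔP = f(L/D)(ρV²/2) = 0.03459·(164/0.214)·(627·2.634²/2) = 0.03459·766.4·2174 = 5.763e+04 Pa.
Pumping power P = QΔP = 0.09472·5.763e+04 = 5459 W = 5.46 kW.

P ≈ 5.46 kW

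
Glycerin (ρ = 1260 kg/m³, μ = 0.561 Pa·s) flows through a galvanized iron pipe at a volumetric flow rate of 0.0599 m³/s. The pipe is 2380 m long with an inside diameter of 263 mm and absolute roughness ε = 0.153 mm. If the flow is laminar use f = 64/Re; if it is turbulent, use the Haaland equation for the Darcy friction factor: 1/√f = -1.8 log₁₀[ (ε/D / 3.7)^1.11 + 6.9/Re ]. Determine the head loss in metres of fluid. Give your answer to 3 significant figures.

Cross-sectional area A = πD²/4 = π(0.263)²/4 = 0.05433 m²; mean velocity V = Q/A = 0.0599/0.05433 = 1.103 m/s.
Reynolds number Re = ρVD/μ = 1260 · 1.103 · 0.263 / 0.561 = 651.3.
Re < 2300 → laminar flow, so f = 64/Re = 64/651.3 = 0.09826 (the turbulent correlation is not needed).
Darcy-Weisbach: ΔP = f(L/D)(ρV²/2) = 0.09826·(2380/0.263)·(1260·1.103²/2) = 0.09826·9049·765.9 = 6.811e+05 Pa.
Head loss h_f = ΔP/(ρg) = 6.811e+05/(1260·9.81) = 55.1 m.

h_f ≈ 55.1 m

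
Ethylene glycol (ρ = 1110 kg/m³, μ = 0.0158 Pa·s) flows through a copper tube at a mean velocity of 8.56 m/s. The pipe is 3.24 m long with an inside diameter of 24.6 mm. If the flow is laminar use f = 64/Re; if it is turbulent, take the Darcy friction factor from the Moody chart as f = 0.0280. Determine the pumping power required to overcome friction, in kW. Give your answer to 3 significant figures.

P ≈ 0.610 kW

Reynolds number Re = ρVD/μ = 1110 · 8.56 · 0.0246 / 0.0158 = 1.479e+04.
Re > 4000 → turbulent; use the Moody-chart value f = 0.0280.
Darcy-Weisbach: ΔP = f(L/D)(ρV²/2) = 0.028·(3.24/0.0246)·(1110·8.56²/2) = 0.028·131.7·4.067e+04 = 1.5e+05 Pa.
Q = V·A = 8.56·0.0004753 = 0.004068 m³/s.
Pumping power P = QΔP = 0.004068·1.5e+05 = 610.2 W = 0.610 kW.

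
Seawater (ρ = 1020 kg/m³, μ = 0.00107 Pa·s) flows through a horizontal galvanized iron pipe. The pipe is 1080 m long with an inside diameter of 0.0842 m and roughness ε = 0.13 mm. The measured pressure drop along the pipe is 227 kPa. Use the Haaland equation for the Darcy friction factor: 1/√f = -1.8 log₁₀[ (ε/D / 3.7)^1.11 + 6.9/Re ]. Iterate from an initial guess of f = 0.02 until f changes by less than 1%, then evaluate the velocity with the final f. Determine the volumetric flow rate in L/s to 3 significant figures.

Rearranging Darcy-Weisbach: V = √(2·ΔP·D/(f·L·ρ)). With ε/D = 0.00013/0.0842 = 0.00154, iterate starting from f = 0.02:
  f = 0.02 → V = √(2·2.27e+05·0.0842/(0.02·1080·1020)) = 1.317 m/s; Re = ρVD/μ = 1.057e+05; f → 0.02362
  f = 0.02362 → V = 1.212 m/s; Re = 9.73e+04; f → 0.02375
Converged (Δf/f < 1%). With the final f = 0.02375: V = √(2·2.27e+05·0.0842/(0.02375·1080·1020)) = 1.209 m/s.
Q = V·A = 1.209·(π/4·0.0842²) = 0.006731 m³/s = 6.73 L/s.

Q ≈ 6.73 L/s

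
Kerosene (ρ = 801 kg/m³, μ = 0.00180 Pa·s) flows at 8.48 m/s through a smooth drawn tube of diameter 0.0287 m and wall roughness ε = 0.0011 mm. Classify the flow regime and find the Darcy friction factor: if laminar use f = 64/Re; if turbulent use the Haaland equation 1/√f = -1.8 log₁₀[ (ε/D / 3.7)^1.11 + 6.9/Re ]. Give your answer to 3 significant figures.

Re = ρVD/μ = 801·8.48·0.0287/0.0018 = 1.083e+05.
Re > 4000 → turbulent. ε/D = 1.1e-06/0.0287 = 3.83e-05; Haaland: 1/√f = -1.8 log₁₀[2.93e-06 + 6.37e-05] = 7.517, so f = 0.0177.

f ≈ 0.0177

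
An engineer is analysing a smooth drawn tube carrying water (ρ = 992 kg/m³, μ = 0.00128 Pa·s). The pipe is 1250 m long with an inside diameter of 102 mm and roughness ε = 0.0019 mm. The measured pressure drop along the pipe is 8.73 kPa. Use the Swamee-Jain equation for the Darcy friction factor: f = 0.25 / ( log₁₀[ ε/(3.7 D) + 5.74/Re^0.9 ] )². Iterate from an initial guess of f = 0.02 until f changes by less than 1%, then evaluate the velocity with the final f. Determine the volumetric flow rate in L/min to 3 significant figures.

Rearranging Darcy-Weisbach: V = √(2·ΔP·D/(f·L·ρ)). With ε/D = 1.9e-06/0.102 = 1.86e-05, iterate starting from f = 0.02:
  f = 0.02 → V = √(2·8730·0.102/(0.02·1250·992)) = 0.268 m/s; Re = ρVD/μ = 2.118e+04; f → 0.02549
  f = 0.02549 → V = 0.2374 m/s; Re = 1.876e+04; f → 0.02628
  f = 0.02628 → V = 0.2338 m/s; Re = 1.848e+04; f → 0.02638
Converged (Δf/f < 1%). With the final f = 0.02638: V = √(2·8730·0.102/(0.02638·1250·992)) = 0.2333 m/s.
Q = V·A = 0.2333·(π/4·0.102²) = 0.001907 m³/s = 114 L/min.

Q ≈ 114 L/min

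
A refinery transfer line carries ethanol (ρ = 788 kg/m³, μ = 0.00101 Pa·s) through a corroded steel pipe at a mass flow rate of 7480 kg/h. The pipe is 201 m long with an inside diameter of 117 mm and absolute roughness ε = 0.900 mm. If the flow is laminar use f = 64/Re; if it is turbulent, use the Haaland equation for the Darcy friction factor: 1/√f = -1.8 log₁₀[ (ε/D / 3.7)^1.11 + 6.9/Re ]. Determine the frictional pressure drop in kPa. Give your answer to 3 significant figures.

ΔP ≈ 1.53 kPa

ṁ = 7480 kg/h = 7480/3600 = 2.078 kg/s.
A = πD²/4 = π(0.117)²/4 = 0.01075 m²; mean velocity V = ṁ/(ρA) = 2.078/(788 · 0.01075) = 0.2453 m/s.
Reynolds number Re = ρVD/μ = 788 · 0.2453 · 0.117 / 0.00101 = 2.239e+04.
Re > 4000 → turbulent. Relative roughness ε/D = 0.0009/0.117 = 0.00769. Haaland: 1/√f = -1.8 log₁₀[(0.00769/3.7)^1.11 + 6.9/2.239e+04] = -1.8 log₁₀[0.00105 + 0.000308] = 5.158, so f = 0.03758.
Darcy-Weisbach: ΔP = f(L/D)(ρV²/2) = 0.03758·(201/0.117)·(788·0.2453²/2) = 0.03758·1718·23.7 = 1530 Pa.
ΔP = 1530 Pa = 1.53 kPa.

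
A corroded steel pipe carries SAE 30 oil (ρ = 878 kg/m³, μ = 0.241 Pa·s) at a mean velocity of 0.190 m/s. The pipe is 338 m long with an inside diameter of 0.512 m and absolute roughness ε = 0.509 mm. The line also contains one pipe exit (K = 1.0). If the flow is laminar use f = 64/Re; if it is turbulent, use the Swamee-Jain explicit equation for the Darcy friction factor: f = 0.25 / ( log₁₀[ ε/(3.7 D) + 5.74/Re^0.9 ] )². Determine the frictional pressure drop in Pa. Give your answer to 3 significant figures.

ΔP ≈ 1910 Pa

Reynolds number Re = ρVD/μ = 878 · 0.19 · 0.512 / 0.241 = 354.4.
Re < 2300 → laminar flow, so f = 64/Re = 64/354.4 = 0.1806 (the turbulent correlation is not needed).
Total minor-loss coefficient ΣK = 1·1 = 1.
ΔP = [f·L/D + ΣK]·(ρV²/2) = [0.1806·338/0.512 + 1]·(878·0.19²/2) = [119.2 + 1]·15.85 = 1905 Pa.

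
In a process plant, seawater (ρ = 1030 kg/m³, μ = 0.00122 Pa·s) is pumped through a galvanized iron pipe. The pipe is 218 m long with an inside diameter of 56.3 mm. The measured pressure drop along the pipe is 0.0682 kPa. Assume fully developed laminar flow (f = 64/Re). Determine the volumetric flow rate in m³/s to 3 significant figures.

Q ≈ 6.32×10^-5 m³/s

For laminar flow, f = 64/Re with Re = ρVD/μ, so Darcy-Weisbach reduces to ΔP = 32μLV/D². Solving for V: V = ΔP·D²/(32μL) = 68.2·(0.0563)²/(32·0.00122·218) = 0.0254 m/s.
Check: Re = ρVD/μ = 1030·0.0254·0.0563/0.00122 = 1207 < 2300, so the laminar assumption holds.
Q = V·A = 0.0254·(π/4·0.0563²) = 6.323e-05 m³/s = 6.32×10^-5 m³/s.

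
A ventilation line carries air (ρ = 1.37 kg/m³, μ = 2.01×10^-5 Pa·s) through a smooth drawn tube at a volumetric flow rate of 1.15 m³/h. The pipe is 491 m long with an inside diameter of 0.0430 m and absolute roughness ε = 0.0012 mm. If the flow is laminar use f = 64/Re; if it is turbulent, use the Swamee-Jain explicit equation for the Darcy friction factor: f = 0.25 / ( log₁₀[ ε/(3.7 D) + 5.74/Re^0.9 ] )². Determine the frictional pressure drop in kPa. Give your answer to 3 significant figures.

Q = 1.15 m³/h = 1.15/3600 = 0.0003194 m³/s.
Cross-sectional area A = πD²/4 = π(0.043)²/4 = 0.001452 m²; mean velocity V = Q/A = 0.0003194/0.001452 = 0.22 m/s.
Reynolds number Re = ρVD/μ = 1.37 · 0.22 · 0.043 / 2.01e-05 = 644.7.
Re < 2300 → laminar flow, so f = 64/Re = 64/644.7 = 0.09927 (the turbulent correlation is not needed).
Darcy-Weisbach: ΔP = f(L/D)(ρV²/2) = 0.09927·(491/0.043)·(1.37·0.22²/2) = 0.09927·1.142e+04·0.03315 = 37.57 Pa.
ΔP = 37.57 Pa = 0.0376 kPa.

ΔP ≈ 0.0376 kPa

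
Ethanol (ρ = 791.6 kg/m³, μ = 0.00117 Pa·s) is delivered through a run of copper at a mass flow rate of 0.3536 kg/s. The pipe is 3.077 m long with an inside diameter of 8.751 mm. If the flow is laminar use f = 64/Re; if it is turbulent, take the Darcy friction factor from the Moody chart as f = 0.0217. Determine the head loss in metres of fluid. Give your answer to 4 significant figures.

A = πD²/4 = π(0.008751)²/4 = 6.015e-05 m²; mean velocity V = ṁ/(ρA) = 0.3536/(791.6 · 6.015e-05) = 7.427 m/s.
Reynolds number Re = ρVD/μ = 791.6 · 7.427 · 0.008751 / 0.00117 = 4.397e+04.
Re > 4000 → turbulent; use the Moody-chart value f = 0.0217.
Darcy-Weisbach: ΔP = f(L/D)(ρV²/2) = 0.0217·(3.077/0.008751)·(791.6·7.427²/2) = 0.0217·351.6·2.183e+04 = 1.666e+05 Pa.
Head loss h_f = ΔP/(ρg) = 1.666e+05/(791.6·9.81) = 21.45 m.

h_f ≈ 21.45 m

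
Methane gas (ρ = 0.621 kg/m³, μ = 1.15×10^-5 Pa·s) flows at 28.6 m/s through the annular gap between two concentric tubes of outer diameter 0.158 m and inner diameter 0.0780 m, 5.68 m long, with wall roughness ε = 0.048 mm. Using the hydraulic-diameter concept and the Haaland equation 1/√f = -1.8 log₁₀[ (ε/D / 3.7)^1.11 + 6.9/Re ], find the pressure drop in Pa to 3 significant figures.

Hydraulic diameter D_h = 4A/P = D_o - D_i = 0.158 - 0.078 = 0.08 m.
Re = ρVD_h/μ = 0.621·28.6·0.08/1.15e-05 = 1.236e+05.
ε/D_h = 4.8e-05/0.08 = 0.0006; Haaland gives 1/√f = -1.8 log₁₀[6.21e-05+5.58e-05] = 7.071, so f = 0.02.
ΔP = f(L/D_h)(ρV²/2) = 0.02·5.68/0.08·254 = 360.7 Pa.

ΔP ≈ 361 Pa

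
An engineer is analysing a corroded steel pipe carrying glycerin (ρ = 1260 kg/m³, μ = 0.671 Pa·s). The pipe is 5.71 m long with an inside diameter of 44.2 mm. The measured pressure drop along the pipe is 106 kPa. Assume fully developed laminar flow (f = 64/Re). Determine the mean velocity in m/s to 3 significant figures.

V ≈ 1.69 m/s

For laminar flow, f = 64/Re with Re = ρVD/μ, so Darcy-Weisbach reduces to ΔP = 32μLV/D². Solving for V: V = ΔP·D²/(32μL) = 1.06e+05·(0.0442)²/(32·0.671·5.71) = 1.689 m/s.
Check: Re = ρVD/μ = 1260·1.689·0.0442/0.671 = 140.2 < 2300, so the laminar assumption holds.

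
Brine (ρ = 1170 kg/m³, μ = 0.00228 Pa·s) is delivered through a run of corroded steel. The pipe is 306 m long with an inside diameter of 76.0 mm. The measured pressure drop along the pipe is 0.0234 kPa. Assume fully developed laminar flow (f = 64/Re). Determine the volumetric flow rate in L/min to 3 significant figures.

Q ≈ 1.65 L/min

For laminar flow, f = 64/Re with Re = ρVD/μ, so Darcy-Weisbach reduces to ΔP = 32μLV/D². Solving for V: V = ΔP·D²/(32μL) = 23.4·(0.076)²/(32·0.00228·306) = 0.006054 m/s.
Check: Re = ρVD/μ = 1170·0.006054·0.076/0.00228 = 236.1 < 2300, so the laminar assumption holds.
Q = V·A = 0.006054·(π/4·0.076²) = 2.746e-05 m³/s = 1.65 L/min.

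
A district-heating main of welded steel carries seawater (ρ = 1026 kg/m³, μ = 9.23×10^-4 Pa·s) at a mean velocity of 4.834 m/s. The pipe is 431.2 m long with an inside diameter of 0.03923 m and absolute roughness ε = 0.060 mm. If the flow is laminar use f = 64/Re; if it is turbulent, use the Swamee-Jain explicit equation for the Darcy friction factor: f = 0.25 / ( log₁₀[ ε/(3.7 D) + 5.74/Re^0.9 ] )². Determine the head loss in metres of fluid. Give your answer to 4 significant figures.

h_f ≈ 301.3 m

Reynolds number Re = ρVD/μ = 1026 · 4.834 · 0.03923 / 0.000923 = 2.108e+05.
Re > 4000 → turbulent. Relative roughness ε/D = 6e-05/0.03923 = 0.00153. Swamee-Jain: f = 0.25/(log₁₀[0.00153/3.7 + 5.74/2.108e+05^0.9])² = 0.25/(log₁₀[0.000413 + 9.28e-05])² = 0.25/(-3.296)² = 0.02302.
Darcy-Weisbach: ΔP = f(L/D)(ρV²/2) = 0.02302·(431.2/0.03923)·(1026·4.834²/2) = 0.02302·1.099e+04·1.199e+04 = 3.033e+06 Pa.
Head loss h_f = ΔP/(ρg) = 3.033e+06/(1026·9.81) = 301.3 m.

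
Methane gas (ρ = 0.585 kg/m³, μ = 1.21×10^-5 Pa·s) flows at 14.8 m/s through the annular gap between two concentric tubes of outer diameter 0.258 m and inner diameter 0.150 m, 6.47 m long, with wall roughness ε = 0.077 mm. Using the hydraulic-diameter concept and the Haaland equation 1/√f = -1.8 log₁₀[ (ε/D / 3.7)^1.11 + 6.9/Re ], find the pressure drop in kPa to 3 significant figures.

Hydraulic diameter D_h = 4A/P = D_o - D_i = 0.258 - 0.15 = 0.108 m.
Re = ρVD_h/μ = 0.585·14.8·0.108/1.21e-05 = 7.728e+04.
ε/D_h = 7.7e-05/0.108 = 0.000713; Haaland gives 1/√f = -1.8 log₁₀[7.52e-05+8.93e-05] = 6.811, so f = 0.02156.
ΔP = f(L/D_h)(ρV²/2) = 0.02156·6.47/0.108·64.07 = 82.74 Pa.
ΔP = 0.0827 kPa.

ΔP ≈ 0.0827 kPa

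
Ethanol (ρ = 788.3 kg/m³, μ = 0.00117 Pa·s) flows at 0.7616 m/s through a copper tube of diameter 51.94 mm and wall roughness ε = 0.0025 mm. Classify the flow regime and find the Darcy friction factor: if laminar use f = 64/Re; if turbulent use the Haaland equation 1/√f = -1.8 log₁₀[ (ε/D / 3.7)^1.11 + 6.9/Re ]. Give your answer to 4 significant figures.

f ≈ 0.02407

Re = ρVD/μ = 788.3·0.7616·0.05194/0.00117 = 2.665e+04.
Re > 4000 → turbulent. ε/D = 2.5e-06/0.05194 = 4.81e-05; Haaland: 1/√f = -1.8 log₁₀[3.77e-06 + 0.000259] = 6.445, so f = 0.02407.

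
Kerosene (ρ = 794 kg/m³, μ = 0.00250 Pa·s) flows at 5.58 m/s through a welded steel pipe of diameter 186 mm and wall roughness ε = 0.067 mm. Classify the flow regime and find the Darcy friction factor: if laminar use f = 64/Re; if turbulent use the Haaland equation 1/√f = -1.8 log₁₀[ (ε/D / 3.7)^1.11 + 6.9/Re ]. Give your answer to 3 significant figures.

f ≈ 0.0171

Re = ρVD/μ = 794·5.58·0.186/0.0025 = 3.296e+05.
Re > 4000 → turbulent. ε/D = 6.7e-05/0.186 = 0.00036; Haaland: 1/√f = -1.8 log₁₀[3.52e-05 + 2.09e-05] = 7.651, so f = 0.01708.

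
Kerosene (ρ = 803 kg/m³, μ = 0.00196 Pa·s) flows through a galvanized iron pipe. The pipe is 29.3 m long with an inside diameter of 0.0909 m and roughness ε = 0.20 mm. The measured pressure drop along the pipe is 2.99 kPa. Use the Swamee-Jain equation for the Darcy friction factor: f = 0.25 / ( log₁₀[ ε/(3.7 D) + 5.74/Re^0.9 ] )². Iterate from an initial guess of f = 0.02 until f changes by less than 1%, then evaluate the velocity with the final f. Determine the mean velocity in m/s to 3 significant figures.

Rearranging Darcy-Weisbach: V = √(2·ΔP·D/(f·L·ρ)). With ε/D = 0.0002/0.0909 = 0.0022, iterate starting from f = 0.02:
  f = 0.02 → V = √(2·2990·0.0909/(0.02·29.3·803)) = 1.075 m/s; Re = ρVD/μ = 4.003e+04; f → 0.02785
  f = 0.02785 → V = 0.9109 m/s; Re = 3.392e+04; f → 0.02837
  f = 0.02837 → V = 0.9025 m/s; Re = 3.361e+04; f → 0.0284
Converged (Δf/f < 1%). With the final f = 0.0284: V = √(2·2990·0.0909/(0.0284·29.3·803)) = 0.902 m/s.

V ≈ 0.902 m/s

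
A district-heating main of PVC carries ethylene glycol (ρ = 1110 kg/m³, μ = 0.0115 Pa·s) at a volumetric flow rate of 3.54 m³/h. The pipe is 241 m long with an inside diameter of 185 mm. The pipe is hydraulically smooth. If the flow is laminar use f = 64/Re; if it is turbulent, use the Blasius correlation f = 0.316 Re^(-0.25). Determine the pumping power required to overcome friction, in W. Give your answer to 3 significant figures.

Q = 3.54 m³/h = 3.54/3600 = 0.0009833 m³/s.
Cross-sectional area A = πD²/4 = π(0.185)²/4 = 0.02688 m²; mean velocity V = Q/A = 0.0009833/0.02688 = 0.03658 m/s.
Reynolds number Re = ρVD/μ = 1110 · 0.03658 · 0.185 / 0.0115 = 653.2.
Re < 2300 → laminar flow, so f = 64/Re = 64/653.2 = 0.09798 (the turbulent correlation is not needed).
Darcy-Weisbach: ΔP = f(L/D)(ρV²/2) = 0.09798·(241/0.185)·(1110·0.03658²/2) = 0.09798·1303·0.7427 = 94.8 Pa.
Pumping power P = QΔP = 0.0009833·94.8 = 0.09322 W = 0.0932 W.

P ≈ 0.0932 W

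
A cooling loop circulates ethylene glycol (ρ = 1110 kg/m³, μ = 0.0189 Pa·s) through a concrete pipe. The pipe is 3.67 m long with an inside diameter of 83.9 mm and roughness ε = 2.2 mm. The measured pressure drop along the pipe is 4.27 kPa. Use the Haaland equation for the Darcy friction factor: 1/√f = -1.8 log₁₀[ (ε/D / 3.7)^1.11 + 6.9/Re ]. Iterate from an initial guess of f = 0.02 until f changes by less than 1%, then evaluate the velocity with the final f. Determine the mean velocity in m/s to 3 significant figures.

Rearranging Darcy-Weisbach: V = √(2·ΔP·D/(f·L·ρ)). With ε/D = 0.0022/0.0839 = 0.0262, iterate starting from f = 0.02:
  f = 0.02 → V = √(2·4270·0.0839/(0.02·3.67·1110)) = 2.966 m/s; Re = ρVD/μ = 1.461e+04; f → 0.05643
  f = 0.05643 → V = 1.766 m/s; Re = 8700; f → 0.05787
  f = 0.05787 → V = 1.743 m/s; Re = 8590; f → 0.05792
Converged (Δf/f < 1%). With the final f = 0.05792: V = √(2·4270·0.0839/(0.05792·3.67·1110)) = 1.743 m/s.

V ≈ 1.74 m/s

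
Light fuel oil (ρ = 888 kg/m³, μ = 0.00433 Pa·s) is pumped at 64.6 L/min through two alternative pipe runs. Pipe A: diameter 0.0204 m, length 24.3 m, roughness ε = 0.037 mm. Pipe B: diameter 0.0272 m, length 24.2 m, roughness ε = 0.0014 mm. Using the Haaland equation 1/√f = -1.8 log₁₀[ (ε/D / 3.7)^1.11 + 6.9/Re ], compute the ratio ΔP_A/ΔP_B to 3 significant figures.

Pipe A: V = Q/A = 0.001077/0.0003269 = 3.294 m/s; Re = 1.378e+04; ε/D = 0.00181; Haaland → f = 0.03116; ΔP_A = f(L/D)(ρV²/2) = 1.788e+05 Pa.
Pipe B: V = Q/A = 0.001077/0.0005811 = 1.853 m/s; Re = 1.034e+04; ε/D = 5.15e-05; Haaland → f = 0.03066; ΔP_B = f(L/D)(ρV²/2) = 4.158e+04 Pa.
ΔP_A/ΔP_B = 1.788e+05/4.158e+04 = 4.30.

ΔP_A/ΔP_B ≈ 4.30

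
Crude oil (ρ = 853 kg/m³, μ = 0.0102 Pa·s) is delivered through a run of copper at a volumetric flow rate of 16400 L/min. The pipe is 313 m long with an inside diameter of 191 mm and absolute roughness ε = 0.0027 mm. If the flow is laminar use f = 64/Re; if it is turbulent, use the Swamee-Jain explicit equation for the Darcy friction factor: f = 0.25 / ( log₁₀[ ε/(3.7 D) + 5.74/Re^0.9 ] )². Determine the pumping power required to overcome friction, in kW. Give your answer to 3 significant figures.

Q = 16400 L/min = 16400/60000 = 0.2733 m³/s.
Cross-sectional area A = πD²/4 = π(0.191)²/4 = 0.02865 m²; mean velocity V = Q/A = 0.2733/0.02865 = 9.54 m/s.
Reynolds number Re = ρVD/μ = 853 · 9.54 · 0.191 / 0.0102 = 1.524e+05.
Re > 4000 → turbulent. Relative roughness ε/D = 2.7e-06/0.191 = 1.41e-05. Swamee-Jain: f = 0.25/(log₁₀[1.41e-05/3.7 + 5.74/1.524e+05^0.9])² = 0.25/(log₁₀[3.82e-06 + 0.000124])² = 0.25/(-3.893)² = 0.0165.
Darcy-Weisbach: ΔP = f(L/D)(ρV²/2) = 0.0165·(313/0.191)·(853·9.54²/2) = 0.0165·1639·3.881e+04 = 1.049e+06 Pa.
Pumping power P = QΔP = 0.2733·1.049e+06 = 286900 W = 287 kW.

P ≈ 287 kW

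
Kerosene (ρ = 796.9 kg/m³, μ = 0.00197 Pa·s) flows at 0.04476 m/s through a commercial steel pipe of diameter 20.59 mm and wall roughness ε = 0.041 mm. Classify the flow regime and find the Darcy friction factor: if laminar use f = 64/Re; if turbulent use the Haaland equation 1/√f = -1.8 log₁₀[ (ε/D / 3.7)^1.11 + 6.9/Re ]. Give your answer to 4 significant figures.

Re = ρVD/μ = 796.9·0.04476·0.02059/0.00197 = 372.8.
Re < 2300 → laminar, so f = 64/Re = 0.1717 (roughness is irrelevant in laminar flow).

f ≈ 0.1717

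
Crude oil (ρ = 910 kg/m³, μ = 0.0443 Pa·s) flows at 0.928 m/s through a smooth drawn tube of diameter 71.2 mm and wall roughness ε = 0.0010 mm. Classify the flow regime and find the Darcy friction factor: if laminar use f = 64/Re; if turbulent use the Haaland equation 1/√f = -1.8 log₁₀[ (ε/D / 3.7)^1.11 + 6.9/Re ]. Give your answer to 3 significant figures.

Re = ρVD/μ = 910·0.928·0.0712/0.0443 = 1357.
Re < 2300 → laminar, so f = 64/Re = 0.04715 (roughness is irrelevant in laminar flow).

f ≈ 0.0472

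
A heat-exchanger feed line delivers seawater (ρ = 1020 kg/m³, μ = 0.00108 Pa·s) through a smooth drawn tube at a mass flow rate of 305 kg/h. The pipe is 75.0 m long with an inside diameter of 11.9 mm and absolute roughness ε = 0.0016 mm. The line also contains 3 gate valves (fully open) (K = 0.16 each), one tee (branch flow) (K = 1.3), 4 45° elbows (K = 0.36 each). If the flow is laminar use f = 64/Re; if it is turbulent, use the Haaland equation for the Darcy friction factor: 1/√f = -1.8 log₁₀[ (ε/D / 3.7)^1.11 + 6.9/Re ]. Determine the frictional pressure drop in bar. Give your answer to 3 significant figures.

ṁ = 305 kg/h = 305/3600 = 0.08472 kg/s.
A = πD²/4 = π(0.0119)²/4 = 0.0001112 m²; mean velocity V = ṁ/(ρA) = 0.08472/(1020 · 0.0001112) = 0.7468 m/s.
Reynolds number Re = ρVD/μ = 1020 · 0.7468 · 0.0119 / 0.00108 = 8393.
Re > 4000 → turbulent. Relative roughness ε/D = 1.6e-06/0.0119 = 0.000134. Haaland: 1/√f = -1.8 log₁₀[(0.000134/3.7)^1.11 + 6.9/8393] = -1.8 log₁₀[1.18e-05 + 0.000822] = 5.542, so f = 0.03256.
Total minor-loss coefficient ΣK = 3·0.16 + 1·1.3 + 4·0.36 = 3.22.
ΔP = [f·L/D + ΣK]·(ρV²/2) = [0.03256·75/0.0119 + 3.22]·(1020·0.7468²/2) = [205.2 + 3.22]·284.4 = 5.928e+04 Pa.
ΔP = 5.928e+04 Pa = 0.593 bar.

ΔP ≈ 0.593 bar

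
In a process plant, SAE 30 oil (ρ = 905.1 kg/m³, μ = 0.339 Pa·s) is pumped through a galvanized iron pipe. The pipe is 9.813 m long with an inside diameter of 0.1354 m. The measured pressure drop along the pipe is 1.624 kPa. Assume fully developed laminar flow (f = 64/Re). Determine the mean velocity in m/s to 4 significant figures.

For laminar flow, f = 64/Re with Re = ρVD/μ, so Darcy-Weisbach reduces to ΔP = 32μLV/D². Solving for V: V = ΔP·D²/(32μL) = 1624·(0.1354)²/(32·0.339·9.813) = 0.2797 m/s.
Check: Re = ρVD/μ = 905.1·0.2797·0.1354/0.339 = 101.1 < 2300, so the laminar assumption holds.

V ≈ 0.2797 m/s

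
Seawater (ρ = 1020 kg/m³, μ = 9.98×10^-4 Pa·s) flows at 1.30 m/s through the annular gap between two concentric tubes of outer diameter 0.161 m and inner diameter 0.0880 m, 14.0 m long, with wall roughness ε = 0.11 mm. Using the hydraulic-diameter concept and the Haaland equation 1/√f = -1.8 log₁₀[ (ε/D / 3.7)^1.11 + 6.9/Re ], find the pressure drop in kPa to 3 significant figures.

Hydraulic diameter D_h = 4A/P = D_o - D_i = 0.161 - 0.088 = 0.073 m.
Re = ρVD_h/μ = 1020·1.3·0.073/0.000998 = 9.699e+04.
ε/D_h = 0.00011/0.073 = 0.00151; Haaland gives 1/√f = -1.8 log₁₀[0.000173+7.11e-05] = 6.504, so f = 0.02364.
ΔP = f(L/D_h)(ρV²/2) = 0.02364·14/0.073·861.9 = 3908 Pa.
ΔP = 3.91 kPa.

ΔP ≈ 3.91 kPa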